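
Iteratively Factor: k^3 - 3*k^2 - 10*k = (k)*(k^2 - 3*k - 10) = k*(k + 2)*(k - 5)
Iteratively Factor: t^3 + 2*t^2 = (t)*(t^2 + 2*t) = t*(t + 2)*(t)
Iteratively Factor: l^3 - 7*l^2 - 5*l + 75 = (l - 5)*(l^2 - 2*l - 15) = (l - 5)*(l + 3)*(l - 5)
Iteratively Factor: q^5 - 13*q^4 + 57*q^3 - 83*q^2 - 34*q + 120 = (q - 4)*(q^4 - 9*q^3 + 21*q^2 + q - 30) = (q - 4)*(q - 2)*(q^3 - 7*q^2 + 7*q + 15) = (q - 4)*(q - 3)*(q - 2)*(q^2 - 4*q - 5) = (q - 4)*(q - 3)*(q - 2)*(q + 1)*(q - 5)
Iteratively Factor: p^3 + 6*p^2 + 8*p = (p + 4)*(p^2 + 2*p) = (p + 2)*(p + 4)*(p)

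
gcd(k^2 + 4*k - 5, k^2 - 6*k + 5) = k - 1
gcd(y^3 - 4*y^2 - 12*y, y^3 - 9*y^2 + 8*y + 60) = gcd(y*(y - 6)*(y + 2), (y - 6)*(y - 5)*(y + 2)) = y^2 - 4*y - 12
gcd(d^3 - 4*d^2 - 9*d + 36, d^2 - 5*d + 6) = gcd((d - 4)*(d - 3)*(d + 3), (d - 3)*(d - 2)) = d - 3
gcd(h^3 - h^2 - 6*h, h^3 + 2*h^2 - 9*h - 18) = h^2 - h - 6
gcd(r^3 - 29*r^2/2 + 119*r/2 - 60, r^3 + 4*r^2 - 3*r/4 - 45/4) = r - 3/2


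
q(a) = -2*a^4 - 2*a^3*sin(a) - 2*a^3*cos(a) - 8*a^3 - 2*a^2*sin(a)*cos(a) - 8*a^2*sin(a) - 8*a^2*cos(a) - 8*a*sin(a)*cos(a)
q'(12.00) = -24103.02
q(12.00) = -56538.08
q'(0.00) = 0.00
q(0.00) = 0.00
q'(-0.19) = 3.79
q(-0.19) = -0.43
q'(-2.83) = 11.04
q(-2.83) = 78.55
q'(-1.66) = -59.88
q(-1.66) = 36.09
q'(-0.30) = 3.79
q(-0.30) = -0.87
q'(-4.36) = 162.30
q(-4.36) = -50.54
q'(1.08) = -65.08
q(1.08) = -33.40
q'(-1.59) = -58.62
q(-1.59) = 31.94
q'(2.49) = -144.86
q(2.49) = -169.62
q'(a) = 2*a^3*sin(a) - 2*a^3*cos(a) - 8*a^3 + 2*a^2*sin(a)^2 + 2*a^2*sin(a) - 2*a^2*cos(a)^2 - 14*a^2*cos(a) - 24*a^2 + 8*a*sin(a)^2 - 4*a*sin(a)*cos(a) - 16*a*sin(a) - 8*a*cos(a)^2 - 16*a*cos(a) - 8*sin(a)*cos(a)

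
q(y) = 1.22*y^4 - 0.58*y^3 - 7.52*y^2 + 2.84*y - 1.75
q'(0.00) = 2.84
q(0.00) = -1.75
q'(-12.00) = -8499.88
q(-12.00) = 25181.45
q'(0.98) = -8.98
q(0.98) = -5.61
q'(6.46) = 1148.65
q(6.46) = 1671.08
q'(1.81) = -1.15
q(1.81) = -11.59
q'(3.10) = 84.87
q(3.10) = 30.18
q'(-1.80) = -4.19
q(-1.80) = -15.04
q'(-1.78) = -3.42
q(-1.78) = -15.11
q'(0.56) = -5.27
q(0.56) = -2.50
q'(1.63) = -5.16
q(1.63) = -11.00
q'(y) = 4.88*y^3 - 1.74*y^2 - 15.04*y + 2.84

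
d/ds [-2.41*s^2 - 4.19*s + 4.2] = -4.82*s - 4.19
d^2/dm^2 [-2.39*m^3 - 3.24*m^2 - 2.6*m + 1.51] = -14.34*m - 6.48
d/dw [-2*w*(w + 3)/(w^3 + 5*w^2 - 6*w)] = 2*(w^2 + 6*w + 21)/(w^4 + 10*w^3 + 13*w^2 - 60*w + 36)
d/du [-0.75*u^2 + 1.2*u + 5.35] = 1.2 - 1.5*u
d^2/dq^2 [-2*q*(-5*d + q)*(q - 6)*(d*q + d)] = 4*d*(15*d*q - 25*d - 6*q^2 + 15*q + 6)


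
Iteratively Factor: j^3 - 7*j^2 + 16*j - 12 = (j - 2)*(j^2 - 5*j + 6) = (j - 3)*(j - 2)*(j - 2)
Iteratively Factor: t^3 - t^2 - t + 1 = (t - 1)*(t^2 - 1) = (t - 1)^2*(t + 1)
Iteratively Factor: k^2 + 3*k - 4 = (k + 4)*(k - 1)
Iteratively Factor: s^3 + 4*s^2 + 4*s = (s)*(s^2 + 4*s + 4) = s*(s + 2)*(s + 2)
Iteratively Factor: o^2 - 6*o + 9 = (o - 3)*(o - 3)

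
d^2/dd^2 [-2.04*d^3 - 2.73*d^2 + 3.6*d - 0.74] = -12.24*d - 5.46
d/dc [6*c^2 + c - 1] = 12*c + 1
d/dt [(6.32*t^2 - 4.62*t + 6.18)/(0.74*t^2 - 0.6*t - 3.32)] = (-0.373200000000001*t^2 - 51.1112*t + 19.0464)/(0.5476*t^4 - 0.888*t^3 - 4.5536*t^2 + 3.984*t + 11.0224)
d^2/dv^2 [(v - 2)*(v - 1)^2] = 6*v - 8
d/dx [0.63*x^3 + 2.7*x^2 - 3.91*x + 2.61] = 1.89*x^2 + 5.4*x - 3.91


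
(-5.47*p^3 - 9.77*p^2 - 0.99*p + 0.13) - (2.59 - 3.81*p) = -5.47*p^3 - 9.77*p^2 + 2.82*p - 2.46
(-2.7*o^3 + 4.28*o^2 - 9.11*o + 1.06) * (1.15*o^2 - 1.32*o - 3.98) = -3.105*o^5 + 8.486*o^4 - 5.3801*o^3 - 3.7902*o^2 + 34.8586*o - 4.2188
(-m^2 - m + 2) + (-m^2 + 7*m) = -2*m^2 + 6*m + 2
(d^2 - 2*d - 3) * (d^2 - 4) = d^4 - 2*d^3 - 7*d^2 + 8*d + 12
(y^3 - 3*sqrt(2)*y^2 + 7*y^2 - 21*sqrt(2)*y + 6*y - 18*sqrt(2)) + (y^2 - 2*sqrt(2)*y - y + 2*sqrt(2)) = y^3 - 3*sqrt(2)*y^2 + 8*y^2 - 23*sqrt(2)*y + 5*y - 16*sqrt(2)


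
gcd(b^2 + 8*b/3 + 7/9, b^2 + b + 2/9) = b + 1/3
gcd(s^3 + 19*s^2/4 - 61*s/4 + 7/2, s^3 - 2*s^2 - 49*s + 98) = s^2 + 5*s - 14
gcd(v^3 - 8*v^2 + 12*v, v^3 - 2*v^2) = v^2 - 2*v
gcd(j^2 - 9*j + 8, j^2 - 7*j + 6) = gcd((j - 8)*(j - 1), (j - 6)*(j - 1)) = j - 1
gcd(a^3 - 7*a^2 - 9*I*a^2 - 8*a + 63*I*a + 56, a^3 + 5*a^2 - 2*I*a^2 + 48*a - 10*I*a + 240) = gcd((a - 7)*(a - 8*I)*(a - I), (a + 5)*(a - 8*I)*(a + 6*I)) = a - 8*I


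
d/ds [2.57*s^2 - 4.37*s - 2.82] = 5.14*s - 4.37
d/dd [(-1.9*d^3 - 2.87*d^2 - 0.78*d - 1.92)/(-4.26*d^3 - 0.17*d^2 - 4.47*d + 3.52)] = (-11.9032*d^4 + 10.3404*d^3 - 31.9053*d^2 - 20.8576*d - 11.328)/(18.1476*d^6 + 1.4484*d^5 + 38.1133*d^4 - 28.4706*d^3 + 18.7841*d^2 - 31.4688*d + 12.3904)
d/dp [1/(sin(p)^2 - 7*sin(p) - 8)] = (7 - 2*sin(p))*cos(p)/((sin(p) - 8)^2*(sin(p) + 1)^2)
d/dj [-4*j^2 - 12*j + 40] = -8*j - 12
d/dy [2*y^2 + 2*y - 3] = 4*y + 2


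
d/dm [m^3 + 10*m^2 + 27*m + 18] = 3*m^2 + 20*m + 27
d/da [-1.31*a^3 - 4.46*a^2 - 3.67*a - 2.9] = -3.93*a^2 - 8.92*a - 3.67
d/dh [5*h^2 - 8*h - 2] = 10*h - 8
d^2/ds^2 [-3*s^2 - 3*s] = -6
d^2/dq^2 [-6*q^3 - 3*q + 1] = -36*q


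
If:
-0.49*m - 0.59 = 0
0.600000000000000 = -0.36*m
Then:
No Solution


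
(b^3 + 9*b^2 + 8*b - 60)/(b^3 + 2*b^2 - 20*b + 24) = (b + 5)/(b - 2)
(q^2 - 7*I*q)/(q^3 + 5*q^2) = (q - 7*I)/(q*(q + 5))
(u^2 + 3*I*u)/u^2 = (u + 3*I)/u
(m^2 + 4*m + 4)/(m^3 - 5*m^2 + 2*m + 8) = (m^2 + 4*m + 4)/(m^3 - 5*m^2 + 2*m + 8)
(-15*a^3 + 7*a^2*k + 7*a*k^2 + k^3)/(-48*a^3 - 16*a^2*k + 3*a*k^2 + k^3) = (5*a^2 - 4*a*k - k^2)/(16*a^2 - k^2)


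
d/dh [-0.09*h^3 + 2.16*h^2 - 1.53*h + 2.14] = -0.27*h^2 + 4.32*h - 1.53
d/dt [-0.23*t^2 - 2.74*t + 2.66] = -0.46*t - 2.74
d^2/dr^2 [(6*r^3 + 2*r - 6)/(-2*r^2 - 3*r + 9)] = 4*(-85*r^3 + 279*r^2 - 729*r + 54)/(8*r^6 + 36*r^5 - 54*r^4 - 297*r^3 + 243*r^2 + 729*r - 729)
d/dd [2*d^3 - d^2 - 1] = 2*d*(3*d - 1)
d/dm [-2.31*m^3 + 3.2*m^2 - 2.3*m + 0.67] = -6.93*m^2 + 6.4*m - 2.3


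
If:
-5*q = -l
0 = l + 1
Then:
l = -1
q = -1/5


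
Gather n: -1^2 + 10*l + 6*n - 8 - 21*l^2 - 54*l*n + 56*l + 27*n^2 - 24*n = -21*l^2 + 66*l + 27*n^2 + n*(-54*l - 18) - 9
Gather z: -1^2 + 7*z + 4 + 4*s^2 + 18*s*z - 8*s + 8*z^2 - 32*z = 4*s^2 - 8*s + 8*z^2 + z*(18*s - 25) + 3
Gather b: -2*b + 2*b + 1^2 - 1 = 0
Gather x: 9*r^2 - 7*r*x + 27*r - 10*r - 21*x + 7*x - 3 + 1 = 9*r^2 + 17*r + x*(-7*r - 14) - 2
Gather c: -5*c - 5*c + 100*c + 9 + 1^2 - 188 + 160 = 90*c - 18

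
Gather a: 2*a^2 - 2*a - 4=2*a^2 - 2*a - 4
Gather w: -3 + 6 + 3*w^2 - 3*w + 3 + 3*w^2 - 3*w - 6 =6*w^2 - 6*w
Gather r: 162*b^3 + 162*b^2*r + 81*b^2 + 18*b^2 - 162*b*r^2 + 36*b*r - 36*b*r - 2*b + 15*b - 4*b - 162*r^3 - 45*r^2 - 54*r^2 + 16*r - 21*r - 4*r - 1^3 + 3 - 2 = 162*b^3 + 99*b^2 + 9*b - 162*r^3 + r^2*(-162*b - 99) + r*(162*b^2 - 9)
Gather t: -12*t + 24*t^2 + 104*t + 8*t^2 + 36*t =32*t^2 + 128*t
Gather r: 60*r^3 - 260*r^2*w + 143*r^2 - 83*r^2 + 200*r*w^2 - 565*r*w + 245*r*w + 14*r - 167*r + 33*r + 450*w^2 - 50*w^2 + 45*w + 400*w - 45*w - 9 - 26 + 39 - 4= 60*r^3 + r^2*(60 - 260*w) + r*(200*w^2 - 320*w - 120) + 400*w^2 + 400*w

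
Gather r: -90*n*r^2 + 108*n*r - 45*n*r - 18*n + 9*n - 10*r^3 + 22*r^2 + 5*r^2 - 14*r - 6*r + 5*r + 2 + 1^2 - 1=-9*n - 10*r^3 + r^2*(27 - 90*n) + r*(63*n - 15) + 2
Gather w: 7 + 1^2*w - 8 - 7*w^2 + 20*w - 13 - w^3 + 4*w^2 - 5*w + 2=-w^3 - 3*w^2 + 16*w - 12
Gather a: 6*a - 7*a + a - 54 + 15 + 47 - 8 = 0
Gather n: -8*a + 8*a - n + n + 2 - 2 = 0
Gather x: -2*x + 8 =8 - 2*x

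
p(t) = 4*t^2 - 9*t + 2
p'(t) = 8*t - 9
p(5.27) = 65.66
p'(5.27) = 33.16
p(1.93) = -0.47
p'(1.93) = 6.44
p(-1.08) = 16.39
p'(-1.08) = -17.64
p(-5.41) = 167.76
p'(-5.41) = -52.28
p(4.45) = 41.16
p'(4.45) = 26.60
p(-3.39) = 78.48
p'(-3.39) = -36.12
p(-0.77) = 11.30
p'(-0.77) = -15.16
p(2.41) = 3.54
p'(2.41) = 10.28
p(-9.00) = 407.00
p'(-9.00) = -81.00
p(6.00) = 92.00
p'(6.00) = 39.00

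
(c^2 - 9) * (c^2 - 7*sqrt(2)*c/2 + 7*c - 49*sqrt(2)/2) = c^4 - 7*sqrt(2)*c^3/2 + 7*c^3 - 49*sqrt(2)*c^2/2 - 9*c^2 - 63*c + 63*sqrt(2)*c/2 + 441*sqrt(2)/2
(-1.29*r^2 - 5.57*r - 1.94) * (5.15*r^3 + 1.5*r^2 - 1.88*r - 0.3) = -6.6435*r^5 - 30.6205*r^4 - 15.9208*r^3 + 7.9486*r^2 + 5.3182*r + 0.582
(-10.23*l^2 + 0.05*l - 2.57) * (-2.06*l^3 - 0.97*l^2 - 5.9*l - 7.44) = 21.0738*l^5 + 9.8201*l^4 + 65.6027*l^3 + 78.3091*l^2 + 14.791*l + 19.1208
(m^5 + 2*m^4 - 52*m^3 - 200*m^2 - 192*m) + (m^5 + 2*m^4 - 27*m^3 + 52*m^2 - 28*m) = 2*m^5 + 4*m^4 - 79*m^3 - 148*m^2 - 220*m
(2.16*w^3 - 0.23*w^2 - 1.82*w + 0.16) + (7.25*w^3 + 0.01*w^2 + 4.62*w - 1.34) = 9.41*w^3 - 0.22*w^2 + 2.8*w - 1.18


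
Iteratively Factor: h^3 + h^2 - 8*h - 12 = (h + 2)*(h^2 - h - 6) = (h + 2)^2*(h - 3)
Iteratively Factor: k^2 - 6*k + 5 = (k - 1)*(k - 5)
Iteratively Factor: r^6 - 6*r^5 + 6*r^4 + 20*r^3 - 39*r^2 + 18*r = (r - 3)*(r^5 - 3*r^4 - 3*r^3 + 11*r^2 - 6*r) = r*(r - 3)*(r^4 - 3*r^3 - 3*r^2 + 11*r - 6) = r*(r - 3)*(r - 1)*(r^3 - 2*r^2 - 5*r + 6) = r*(r - 3)*(r - 1)^2*(r^2 - r - 6) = r*(r - 3)^2*(r - 1)^2*(r + 2)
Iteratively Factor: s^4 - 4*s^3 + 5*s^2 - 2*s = (s)*(s^3 - 4*s^2 + 5*s - 2) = s*(s - 1)*(s^2 - 3*s + 2) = s*(s - 1)^2*(s - 2)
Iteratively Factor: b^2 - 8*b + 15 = (b - 5)*(b - 3)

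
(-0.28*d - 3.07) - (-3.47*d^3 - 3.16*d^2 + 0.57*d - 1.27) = 3.47*d^3 + 3.16*d^2 - 0.85*d - 1.8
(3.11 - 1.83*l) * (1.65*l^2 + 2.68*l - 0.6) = -3.0195*l^3 + 0.227099999999999*l^2 + 9.4328*l - 1.866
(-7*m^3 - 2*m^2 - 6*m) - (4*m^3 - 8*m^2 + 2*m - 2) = -11*m^3 + 6*m^2 - 8*m + 2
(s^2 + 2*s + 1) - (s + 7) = s^2 + s - 6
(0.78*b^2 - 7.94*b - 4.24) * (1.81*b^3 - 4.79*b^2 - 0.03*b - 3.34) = 1.4118*b^5 - 18.1076*b^4 + 30.3348*b^3 + 17.9426*b^2 + 26.6468*b + 14.1616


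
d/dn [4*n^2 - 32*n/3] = 8*n - 32/3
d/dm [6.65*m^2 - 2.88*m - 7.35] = 13.3*m - 2.88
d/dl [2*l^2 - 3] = 4*l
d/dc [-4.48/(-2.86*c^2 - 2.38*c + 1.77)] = (-25.6256*c - 10.6624)/(2.86*c^2 + 2.38*c - 1.77)^2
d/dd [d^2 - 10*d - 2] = 2*d - 10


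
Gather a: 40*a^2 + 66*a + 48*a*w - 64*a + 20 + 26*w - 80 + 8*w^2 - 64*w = 40*a^2 + a*(48*w + 2) + 8*w^2 - 38*w - 60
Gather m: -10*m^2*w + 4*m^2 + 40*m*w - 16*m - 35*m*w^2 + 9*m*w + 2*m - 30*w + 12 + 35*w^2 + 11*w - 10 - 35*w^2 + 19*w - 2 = m^2*(4 - 10*w) + m*(-35*w^2 + 49*w - 14)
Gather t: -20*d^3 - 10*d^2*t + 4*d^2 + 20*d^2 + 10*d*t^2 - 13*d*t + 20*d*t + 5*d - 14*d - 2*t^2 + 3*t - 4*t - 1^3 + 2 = -20*d^3 + 24*d^2 - 9*d + t^2*(10*d - 2) + t*(-10*d^2 + 7*d - 1) + 1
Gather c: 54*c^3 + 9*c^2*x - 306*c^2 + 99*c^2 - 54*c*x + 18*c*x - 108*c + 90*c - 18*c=54*c^3 + c^2*(9*x - 207) + c*(-36*x - 36)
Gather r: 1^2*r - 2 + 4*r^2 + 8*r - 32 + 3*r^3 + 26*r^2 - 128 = 3*r^3 + 30*r^2 + 9*r - 162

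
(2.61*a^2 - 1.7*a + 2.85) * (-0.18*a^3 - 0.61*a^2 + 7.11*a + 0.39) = -0.4698*a^5 - 1.2861*a^4 + 19.0811*a^3 - 12.8076*a^2 + 19.6005*a + 1.1115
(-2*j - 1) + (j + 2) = 1 - j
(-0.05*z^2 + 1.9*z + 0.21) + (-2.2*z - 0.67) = -0.05*z^2 - 0.3*z - 0.46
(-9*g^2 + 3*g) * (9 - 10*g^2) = 90*g^4 - 30*g^3 - 81*g^2 + 27*g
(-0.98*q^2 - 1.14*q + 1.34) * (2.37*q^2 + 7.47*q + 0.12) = -2.3226*q^4 - 10.0224*q^3 - 5.4576*q^2 + 9.873*q + 0.1608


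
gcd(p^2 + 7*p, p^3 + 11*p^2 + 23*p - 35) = p + 7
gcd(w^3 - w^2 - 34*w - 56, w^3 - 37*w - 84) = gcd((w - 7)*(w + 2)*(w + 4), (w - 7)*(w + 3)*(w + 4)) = w^2 - 3*w - 28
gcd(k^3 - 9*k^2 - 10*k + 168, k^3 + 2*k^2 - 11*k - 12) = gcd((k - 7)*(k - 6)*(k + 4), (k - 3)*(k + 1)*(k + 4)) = k + 4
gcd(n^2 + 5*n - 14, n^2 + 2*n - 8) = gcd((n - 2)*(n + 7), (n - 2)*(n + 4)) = n - 2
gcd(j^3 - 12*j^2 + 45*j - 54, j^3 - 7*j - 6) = j - 3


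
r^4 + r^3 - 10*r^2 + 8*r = r*(r - 2)*(r - 1)*(r + 4)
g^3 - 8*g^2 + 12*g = g*(g - 6)*(g - 2)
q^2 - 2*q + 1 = (q - 1)^2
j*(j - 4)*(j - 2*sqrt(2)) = j^3 - 4*j^2 - 2*sqrt(2)*j^2 + 8*sqrt(2)*j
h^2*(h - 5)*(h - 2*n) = h^4 - 2*h^3*n - 5*h^3 + 10*h^2*n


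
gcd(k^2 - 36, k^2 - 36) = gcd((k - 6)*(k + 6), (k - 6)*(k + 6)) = k^2 - 36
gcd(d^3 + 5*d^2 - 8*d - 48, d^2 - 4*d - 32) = d + 4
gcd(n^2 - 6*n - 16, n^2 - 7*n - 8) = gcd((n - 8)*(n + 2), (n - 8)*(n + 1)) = n - 8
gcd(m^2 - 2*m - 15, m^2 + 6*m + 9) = m + 3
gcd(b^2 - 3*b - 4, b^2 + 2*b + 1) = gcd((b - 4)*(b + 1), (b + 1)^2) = b + 1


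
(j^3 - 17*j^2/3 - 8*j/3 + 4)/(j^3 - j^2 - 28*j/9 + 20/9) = 3*(j^2 - 5*j - 6)/(3*j^2 - j - 10)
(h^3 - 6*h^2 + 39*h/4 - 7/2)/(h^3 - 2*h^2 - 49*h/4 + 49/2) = (2*h - 1)/(2*h + 7)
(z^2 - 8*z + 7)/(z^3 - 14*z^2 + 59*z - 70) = (z - 1)/(z^2 - 7*z + 10)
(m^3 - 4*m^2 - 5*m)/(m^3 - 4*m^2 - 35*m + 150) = m*(m + 1)/(m^2 + m - 30)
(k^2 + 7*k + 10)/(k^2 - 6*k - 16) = (k + 5)/(k - 8)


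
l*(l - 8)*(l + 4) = l^3 - 4*l^2 - 32*l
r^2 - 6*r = r*(r - 6)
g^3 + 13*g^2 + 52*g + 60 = (g + 2)*(g + 5)*(g + 6)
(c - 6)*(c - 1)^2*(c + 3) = c^4 - 5*c^3 - 11*c^2 + 33*c - 18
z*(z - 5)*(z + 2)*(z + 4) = z^4 + z^3 - 22*z^2 - 40*z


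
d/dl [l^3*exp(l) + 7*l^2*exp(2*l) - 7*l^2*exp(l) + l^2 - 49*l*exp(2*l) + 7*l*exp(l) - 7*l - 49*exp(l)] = l^3*exp(l) + 14*l^2*exp(2*l) - 4*l^2*exp(l) - 84*l*exp(2*l) - 7*l*exp(l) + 2*l - 49*exp(2*l) - 42*exp(l) - 7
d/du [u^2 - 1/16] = 2*u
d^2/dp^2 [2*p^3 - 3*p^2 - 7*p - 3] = 12*p - 6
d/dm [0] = 0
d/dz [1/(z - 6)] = -1/(z - 6)^2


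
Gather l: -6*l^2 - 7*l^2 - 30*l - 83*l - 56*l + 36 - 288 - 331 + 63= -13*l^2 - 169*l - 520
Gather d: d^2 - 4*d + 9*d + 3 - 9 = d^2 + 5*d - 6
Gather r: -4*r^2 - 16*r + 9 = -4*r^2 - 16*r + 9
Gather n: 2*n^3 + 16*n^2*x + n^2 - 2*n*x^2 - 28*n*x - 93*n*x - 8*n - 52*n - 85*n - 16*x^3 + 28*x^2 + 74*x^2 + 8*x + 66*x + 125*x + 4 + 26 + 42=2*n^3 + n^2*(16*x + 1) + n*(-2*x^2 - 121*x - 145) - 16*x^3 + 102*x^2 + 199*x + 72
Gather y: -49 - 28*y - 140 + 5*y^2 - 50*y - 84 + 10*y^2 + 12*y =15*y^2 - 66*y - 273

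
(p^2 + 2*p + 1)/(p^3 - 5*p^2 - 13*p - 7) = 1/(p - 7)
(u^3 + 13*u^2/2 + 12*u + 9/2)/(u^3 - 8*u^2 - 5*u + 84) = (2*u^2 + 7*u + 3)/(2*(u^2 - 11*u + 28))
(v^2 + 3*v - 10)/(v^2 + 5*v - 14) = (v + 5)/(v + 7)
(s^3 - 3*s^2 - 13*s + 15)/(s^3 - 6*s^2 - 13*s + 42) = (s^2 - 6*s + 5)/(s^2 - 9*s + 14)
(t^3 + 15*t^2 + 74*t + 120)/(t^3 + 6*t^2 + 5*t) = (t^2 + 10*t + 24)/(t*(t + 1))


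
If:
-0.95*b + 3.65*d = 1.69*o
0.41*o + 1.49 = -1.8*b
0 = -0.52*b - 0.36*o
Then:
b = -1.23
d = 0.50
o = 1.78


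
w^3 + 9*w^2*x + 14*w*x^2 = w*(w + 2*x)*(w + 7*x)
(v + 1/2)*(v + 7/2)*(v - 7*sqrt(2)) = v^3 - 7*sqrt(2)*v^2 + 4*v^2 - 28*sqrt(2)*v + 7*v/4 - 49*sqrt(2)/4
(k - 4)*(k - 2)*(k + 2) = k^3 - 4*k^2 - 4*k + 16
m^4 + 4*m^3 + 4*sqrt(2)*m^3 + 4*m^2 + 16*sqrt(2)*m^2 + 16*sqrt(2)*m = m*(m + 2)^2*(m + 4*sqrt(2))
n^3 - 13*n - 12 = (n - 4)*(n + 1)*(n + 3)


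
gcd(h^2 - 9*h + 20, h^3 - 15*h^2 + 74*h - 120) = h^2 - 9*h + 20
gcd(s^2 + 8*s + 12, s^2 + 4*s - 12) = s + 6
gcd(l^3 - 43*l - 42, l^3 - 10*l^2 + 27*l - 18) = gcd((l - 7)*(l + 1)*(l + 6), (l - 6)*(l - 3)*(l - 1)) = 1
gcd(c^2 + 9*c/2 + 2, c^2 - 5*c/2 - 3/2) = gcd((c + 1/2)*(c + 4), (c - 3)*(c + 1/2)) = c + 1/2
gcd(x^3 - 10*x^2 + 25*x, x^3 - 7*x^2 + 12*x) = x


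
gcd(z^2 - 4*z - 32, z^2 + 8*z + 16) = z + 4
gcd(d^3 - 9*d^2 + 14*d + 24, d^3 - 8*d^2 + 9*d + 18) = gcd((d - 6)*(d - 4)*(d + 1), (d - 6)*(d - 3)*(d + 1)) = d^2 - 5*d - 6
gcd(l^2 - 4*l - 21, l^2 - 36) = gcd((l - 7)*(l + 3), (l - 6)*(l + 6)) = 1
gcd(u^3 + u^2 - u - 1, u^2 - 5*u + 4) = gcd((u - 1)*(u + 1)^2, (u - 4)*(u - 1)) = u - 1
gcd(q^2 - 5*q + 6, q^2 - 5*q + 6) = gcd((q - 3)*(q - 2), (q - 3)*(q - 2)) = q^2 - 5*q + 6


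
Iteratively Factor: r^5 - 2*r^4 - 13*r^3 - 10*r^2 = (r)*(r^4 - 2*r^3 - 13*r^2 - 10*r) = r*(r - 5)*(r^3 + 3*r^2 + 2*r) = r*(r - 5)*(r + 1)*(r^2 + 2*r) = r*(r - 5)*(r + 1)*(r + 2)*(r)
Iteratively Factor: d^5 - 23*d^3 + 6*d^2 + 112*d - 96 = (d - 4)*(d^4 + 4*d^3 - 7*d^2 - 22*d + 24) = (d - 4)*(d + 3)*(d^3 + d^2 - 10*d + 8) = (d - 4)*(d + 3)*(d + 4)*(d^2 - 3*d + 2) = (d - 4)*(d - 1)*(d + 3)*(d + 4)*(d - 2)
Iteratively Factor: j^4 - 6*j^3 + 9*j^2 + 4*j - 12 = (j - 2)*(j^3 - 4*j^2 + j + 6) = (j - 2)*(j + 1)*(j^2 - 5*j + 6) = (j - 3)*(j - 2)*(j + 1)*(j - 2)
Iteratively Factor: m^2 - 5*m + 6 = (m - 2)*(m - 3)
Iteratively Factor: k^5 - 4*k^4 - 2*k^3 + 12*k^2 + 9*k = (k - 3)*(k^4 - k^3 - 5*k^2 - 3*k) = k*(k - 3)*(k^3 - k^2 - 5*k - 3) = k*(k - 3)^2*(k^2 + 2*k + 1) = k*(k - 3)^2*(k + 1)*(k + 1)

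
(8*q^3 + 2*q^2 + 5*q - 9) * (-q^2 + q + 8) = -8*q^5 + 6*q^4 + 61*q^3 + 30*q^2 + 31*q - 72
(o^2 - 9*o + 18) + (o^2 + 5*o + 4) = 2*o^2 - 4*o + 22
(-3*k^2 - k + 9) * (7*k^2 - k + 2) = -21*k^4 - 4*k^3 + 58*k^2 - 11*k + 18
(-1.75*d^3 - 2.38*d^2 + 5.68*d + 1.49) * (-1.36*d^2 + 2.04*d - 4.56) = 2.38*d^5 - 0.3332*d^4 - 4.6*d^3 + 20.4136*d^2 - 22.8612*d - 6.7944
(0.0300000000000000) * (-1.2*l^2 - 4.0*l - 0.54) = -0.036*l^2 - 0.12*l - 0.0162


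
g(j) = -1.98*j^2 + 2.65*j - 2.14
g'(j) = 2.65 - 3.96*j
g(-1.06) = -7.17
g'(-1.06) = 6.85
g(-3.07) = -28.94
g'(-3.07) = 14.81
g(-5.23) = -70.16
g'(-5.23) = 23.36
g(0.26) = -1.58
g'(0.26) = 1.62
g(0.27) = -1.57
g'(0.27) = 1.58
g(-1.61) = -11.54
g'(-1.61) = 9.03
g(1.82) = -3.88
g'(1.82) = -4.56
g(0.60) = -1.26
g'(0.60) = 0.27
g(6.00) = -57.52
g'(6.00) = -21.11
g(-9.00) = -186.37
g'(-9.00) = 38.29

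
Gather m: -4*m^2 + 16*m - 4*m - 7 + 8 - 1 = -4*m^2 + 12*m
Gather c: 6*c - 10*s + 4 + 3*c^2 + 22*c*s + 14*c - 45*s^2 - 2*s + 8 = 3*c^2 + c*(22*s + 20) - 45*s^2 - 12*s + 12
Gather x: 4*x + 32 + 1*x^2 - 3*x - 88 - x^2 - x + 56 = 0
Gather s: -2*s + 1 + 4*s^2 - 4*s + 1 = 4*s^2 - 6*s + 2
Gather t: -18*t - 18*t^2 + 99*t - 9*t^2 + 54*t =-27*t^2 + 135*t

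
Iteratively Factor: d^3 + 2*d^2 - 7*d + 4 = (d + 4)*(d^2 - 2*d + 1) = (d - 1)*(d + 4)*(d - 1)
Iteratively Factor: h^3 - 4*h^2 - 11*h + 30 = (h - 5)*(h^2 + h - 6) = (h - 5)*(h + 3)*(h - 2)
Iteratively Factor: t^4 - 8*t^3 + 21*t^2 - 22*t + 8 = (t - 1)*(t^3 - 7*t^2 + 14*t - 8) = (t - 2)*(t - 1)*(t^2 - 5*t + 4) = (t - 4)*(t - 2)*(t - 1)*(t - 1)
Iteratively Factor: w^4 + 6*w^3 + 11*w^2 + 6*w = (w + 2)*(w^3 + 4*w^2 + 3*w) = w*(w + 2)*(w^2 + 4*w + 3) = w*(w + 2)*(w + 3)*(w + 1)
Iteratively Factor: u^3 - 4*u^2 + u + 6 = (u + 1)*(u^2 - 5*u + 6) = (u - 3)*(u + 1)*(u - 2)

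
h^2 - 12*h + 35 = (h - 7)*(h - 5)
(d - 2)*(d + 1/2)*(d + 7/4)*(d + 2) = d^4 + 9*d^3/4 - 25*d^2/8 - 9*d - 7/2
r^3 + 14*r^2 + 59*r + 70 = (r + 2)*(r + 5)*(r + 7)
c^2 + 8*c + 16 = (c + 4)^2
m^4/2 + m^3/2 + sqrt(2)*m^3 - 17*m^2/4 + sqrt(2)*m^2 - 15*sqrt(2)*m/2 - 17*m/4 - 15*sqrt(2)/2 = (m/2 + 1/2)*(m - 2*sqrt(2))*(m + 3*sqrt(2)/2)*(m + 5*sqrt(2)/2)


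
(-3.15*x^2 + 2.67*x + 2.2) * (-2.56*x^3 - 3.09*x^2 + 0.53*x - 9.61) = 8.064*x^5 + 2.8983*x^4 - 15.5518*x^3 + 24.8886*x^2 - 24.4927*x - 21.142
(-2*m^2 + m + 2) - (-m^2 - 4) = -m^2 + m + 6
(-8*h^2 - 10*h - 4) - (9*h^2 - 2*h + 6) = -17*h^2 - 8*h - 10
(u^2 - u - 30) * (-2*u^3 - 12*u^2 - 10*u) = -2*u^5 - 10*u^4 + 62*u^3 + 370*u^2 + 300*u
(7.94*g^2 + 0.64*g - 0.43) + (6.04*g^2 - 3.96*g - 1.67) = 13.98*g^2 - 3.32*g - 2.1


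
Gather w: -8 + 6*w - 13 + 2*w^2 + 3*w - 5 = 2*w^2 + 9*w - 26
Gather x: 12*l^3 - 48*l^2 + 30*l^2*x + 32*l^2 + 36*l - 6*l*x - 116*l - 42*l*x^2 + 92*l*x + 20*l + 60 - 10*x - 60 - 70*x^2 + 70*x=12*l^3 - 16*l^2 - 60*l + x^2*(-42*l - 70) + x*(30*l^2 + 86*l + 60)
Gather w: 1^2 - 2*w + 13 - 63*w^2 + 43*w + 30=-63*w^2 + 41*w + 44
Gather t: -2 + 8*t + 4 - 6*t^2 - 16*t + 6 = -6*t^2 - 8*t + 8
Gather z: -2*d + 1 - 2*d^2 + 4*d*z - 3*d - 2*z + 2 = -2*d^2 - 5*d + z*(4*d - 2) + 3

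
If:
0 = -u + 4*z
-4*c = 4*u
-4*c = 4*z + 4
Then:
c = -4/3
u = 4/3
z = 1/3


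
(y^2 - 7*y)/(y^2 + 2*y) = (y - 7)/(y + 2)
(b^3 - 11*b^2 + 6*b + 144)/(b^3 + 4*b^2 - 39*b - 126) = (b - 8)/(b + 7)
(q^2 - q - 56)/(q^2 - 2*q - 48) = (q + 7)/(q + 6)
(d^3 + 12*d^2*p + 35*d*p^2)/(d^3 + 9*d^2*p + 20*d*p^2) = (d + 7*p)/(d + 4*p)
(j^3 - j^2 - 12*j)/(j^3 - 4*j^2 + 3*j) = (j^2 - j - 12)/(j^2 - 4*j + 3)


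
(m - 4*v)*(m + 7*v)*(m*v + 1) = m^3*v + 3*m^2*v^2 + m^2 - 28*m*v^3 + 3*m*v - 28*v^2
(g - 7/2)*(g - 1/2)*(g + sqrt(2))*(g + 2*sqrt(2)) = g^4 - 4*g^3 + 3*sqrt(2)*g^3 - 12*sqrt(2)*g^2 + 23*g^2/4 - 16*g + 21*sqrt(2)*g/4 + 7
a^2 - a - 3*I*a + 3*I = (a - 1)*(a - 3*I)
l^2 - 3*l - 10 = (l - 5)*(l + 2)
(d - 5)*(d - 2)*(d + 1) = d^3 - 6*d^2 + 3*d + 10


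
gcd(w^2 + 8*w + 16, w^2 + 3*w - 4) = w + 4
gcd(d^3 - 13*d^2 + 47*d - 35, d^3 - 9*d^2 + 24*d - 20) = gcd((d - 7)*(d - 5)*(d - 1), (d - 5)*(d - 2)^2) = d - 5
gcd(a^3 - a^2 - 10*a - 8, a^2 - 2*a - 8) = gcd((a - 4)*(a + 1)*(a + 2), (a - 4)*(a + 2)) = a^2 - 2*a - 8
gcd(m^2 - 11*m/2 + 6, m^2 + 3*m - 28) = m - 4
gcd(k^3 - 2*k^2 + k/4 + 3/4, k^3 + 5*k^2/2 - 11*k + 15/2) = k^2 - 5*k/2 + 3/2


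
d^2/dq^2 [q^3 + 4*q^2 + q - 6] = 6*q + 8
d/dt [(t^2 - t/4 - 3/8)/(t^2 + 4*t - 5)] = (17*t^2 - 37*t + 11)/(4*(t^4 + 8*t^3 + 6*t^2 - 40*t + 25))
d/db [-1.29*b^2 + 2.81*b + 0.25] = 2.81 - 2.58*b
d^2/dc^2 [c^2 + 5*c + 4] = 2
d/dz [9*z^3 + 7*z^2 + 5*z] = 27*z^2 + 14*z + 5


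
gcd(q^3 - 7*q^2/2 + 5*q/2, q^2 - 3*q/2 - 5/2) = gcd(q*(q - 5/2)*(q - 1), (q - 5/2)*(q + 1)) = q - 5/2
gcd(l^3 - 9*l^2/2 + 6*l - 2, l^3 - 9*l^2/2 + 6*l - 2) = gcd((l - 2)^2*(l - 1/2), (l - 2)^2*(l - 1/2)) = l^3 - 9*l^2/2 + 6*l - 2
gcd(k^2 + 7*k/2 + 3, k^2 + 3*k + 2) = k + 2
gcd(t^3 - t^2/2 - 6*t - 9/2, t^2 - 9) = t - 3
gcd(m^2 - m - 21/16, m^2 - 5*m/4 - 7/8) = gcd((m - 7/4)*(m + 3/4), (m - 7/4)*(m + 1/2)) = m - 7/4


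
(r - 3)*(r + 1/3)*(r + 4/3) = r^3 - 4*r^2/3 - 41*r/9 - 4/3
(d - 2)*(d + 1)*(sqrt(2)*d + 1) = sqrt(2)*d^3 - sqrt(2)*d^2 + d^2 - 2*sqrt(2)*d - d - 2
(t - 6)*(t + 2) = t^2 - 4*t - 12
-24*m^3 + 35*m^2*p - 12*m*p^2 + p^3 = (-8*m + p)*(-3*m + p)*(-m + p)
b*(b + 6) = b^2 + 6*b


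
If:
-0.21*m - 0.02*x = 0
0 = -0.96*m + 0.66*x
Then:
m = 0.00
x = 0.00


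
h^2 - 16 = (h - 4)*(h + 4)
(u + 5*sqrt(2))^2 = u^2 + 10*sqrt(2)*u + 50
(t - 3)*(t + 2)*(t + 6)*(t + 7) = t^4 + 12*t^3 + 23*t^2 - 120*t - 252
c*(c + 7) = c^2 + 7*c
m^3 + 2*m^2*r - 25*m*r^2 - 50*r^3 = (m - 5*r)*(m + 2*r)*(m + 5*r)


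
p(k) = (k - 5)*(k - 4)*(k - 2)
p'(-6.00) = 278.00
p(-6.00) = -880.00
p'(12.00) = 206.00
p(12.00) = 560.00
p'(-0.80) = 57.52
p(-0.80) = -77.95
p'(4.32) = -1.05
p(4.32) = -0.50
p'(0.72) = 23.72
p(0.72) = -17.97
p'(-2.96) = 129.40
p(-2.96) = -274.79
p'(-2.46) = 110.27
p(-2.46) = -214.93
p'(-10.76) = 622.05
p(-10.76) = -2968.20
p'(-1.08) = 65.26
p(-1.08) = -95.13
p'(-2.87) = 125.85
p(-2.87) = -263.31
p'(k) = (k - 5)*(k - 4) + (k - 5)*(k - 2) + (k - 4)*(k - 2) = 3*k^2 - 22*k + 38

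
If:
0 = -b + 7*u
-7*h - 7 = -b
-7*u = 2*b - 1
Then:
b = 1/3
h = -20/21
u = 1/21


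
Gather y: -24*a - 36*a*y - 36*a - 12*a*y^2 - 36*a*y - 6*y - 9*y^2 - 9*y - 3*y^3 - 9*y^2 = -60*a - 3*y^3 + y^2*(-12*a - 18) + y*(-72*a - 15)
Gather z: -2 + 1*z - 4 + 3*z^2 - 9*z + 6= 3*z^2 - 8*z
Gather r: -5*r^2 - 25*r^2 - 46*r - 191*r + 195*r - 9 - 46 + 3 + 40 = -30*r^2 - 42*r - 12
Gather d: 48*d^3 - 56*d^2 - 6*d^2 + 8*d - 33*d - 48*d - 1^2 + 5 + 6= 48*d^3 - 62*d^2 - 73*d + 10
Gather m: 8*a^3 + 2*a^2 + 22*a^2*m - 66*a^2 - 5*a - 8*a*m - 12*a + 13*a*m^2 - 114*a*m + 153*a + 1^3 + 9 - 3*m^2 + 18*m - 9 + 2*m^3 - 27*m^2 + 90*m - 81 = 8*a^3 - 64*a^2 + 136*a + 2*m^3 + m^2*(13*a - 30) + m*(22*a^2 - 122*a + 108) - 80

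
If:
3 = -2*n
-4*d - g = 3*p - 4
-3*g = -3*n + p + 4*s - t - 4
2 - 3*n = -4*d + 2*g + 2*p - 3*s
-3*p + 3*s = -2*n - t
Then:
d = 27/8 - 61*t/108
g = 17/2 - 29*t/27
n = -3/2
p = 10*t/9 - 6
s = 7*t/9 - 5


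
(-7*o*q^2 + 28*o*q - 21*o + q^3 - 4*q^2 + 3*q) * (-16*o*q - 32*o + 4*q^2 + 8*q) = 112*o^2*q^3 - 224*o^2*q^2 - 560*o^2*q + 672*o^2 - 44*o*q^4 + 88*o*q^3 + 220*o*q^2 - 264*o*q + 4*q^5 - 8*q^4 - 20*q^3 + 24*q^2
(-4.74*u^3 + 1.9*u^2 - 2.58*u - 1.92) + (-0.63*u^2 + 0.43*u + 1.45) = -4.74*u^3 + 1.27*u^2 - 2.15*u - 0.47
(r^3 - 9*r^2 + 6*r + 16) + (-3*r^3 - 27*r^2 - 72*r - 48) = -2*r^3 - 36*r^2 - 66*r - 32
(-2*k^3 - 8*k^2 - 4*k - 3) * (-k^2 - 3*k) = 2*k^5 + 14*k^4 + 28*k^3 + 15*k^2 + 9*k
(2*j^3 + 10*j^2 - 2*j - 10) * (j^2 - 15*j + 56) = 2*j^5 - 20*j^4 - 40*j^3 + 580*j^2 + 38*j - 560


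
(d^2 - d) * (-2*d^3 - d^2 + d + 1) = -2*d^5 + d^4 + 2*d^3 - d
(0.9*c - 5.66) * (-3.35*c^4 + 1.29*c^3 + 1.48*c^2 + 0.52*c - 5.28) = -3.015*c^5 + 20.122*c^4 - 5.9694*c^3 - 7.9088*c^2 - 7.6952*c + 29.8848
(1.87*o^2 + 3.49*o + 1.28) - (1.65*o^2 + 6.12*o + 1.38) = 0.22*o^2 - 2.63*o - 0.0999999999999999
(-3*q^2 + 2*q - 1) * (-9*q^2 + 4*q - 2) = 27*q^4 - 30*q^3 + 23*q^2 - 8*q + 2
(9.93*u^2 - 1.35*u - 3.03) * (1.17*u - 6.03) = 11.6181*u^3 - 61.4574*u^2 + 4.5954*u + 18.2709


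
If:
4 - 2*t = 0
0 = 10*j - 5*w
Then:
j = w/2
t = 2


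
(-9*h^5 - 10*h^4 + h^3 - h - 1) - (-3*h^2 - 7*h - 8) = -9*h^5 - 10*h^4 + h^3 + 3*h^2 + 6*h + 7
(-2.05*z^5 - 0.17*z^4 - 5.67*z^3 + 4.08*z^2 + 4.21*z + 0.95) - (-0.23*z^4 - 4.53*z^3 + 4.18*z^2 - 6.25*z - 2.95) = -2.05*z^5 + 0.06*z^4 - 1.14*z^3 - 0.0999999999999996*z^2 + 10.46*z + 3.9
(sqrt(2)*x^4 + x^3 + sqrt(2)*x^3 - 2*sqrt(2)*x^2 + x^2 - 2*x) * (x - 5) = sqrt(2)*x^5 - 4*sqrt(2)*x^4 + x^4 - 7*sqrt(2)*x^3 - 4*x^3 - 7*x^2 + 10*sqrt(2)*x^2 + 10*x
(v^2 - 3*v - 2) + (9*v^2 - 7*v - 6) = 10*v^2 - 10*v - 8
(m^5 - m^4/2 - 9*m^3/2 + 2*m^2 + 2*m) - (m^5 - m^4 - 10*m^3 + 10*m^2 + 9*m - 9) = m^4/2 + 11*m^3/2 - 8*m^2 - 7*m + 9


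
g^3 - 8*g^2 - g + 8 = (g - 8)*(g - 1)*(g + 1)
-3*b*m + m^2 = m*(-3*b + m)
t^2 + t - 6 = (t - 2)*(t + 3)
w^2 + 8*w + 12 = (w + 2)*(w + 6)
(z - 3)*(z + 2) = z^2 - z - 6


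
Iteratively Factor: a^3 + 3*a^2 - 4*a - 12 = (a + 3)*(a^2 - 4) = (a + 2)*(a + 3)*(a - 2)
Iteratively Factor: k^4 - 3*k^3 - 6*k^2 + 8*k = (k + 2)*(k^3 - 5*k^2 + 4*k) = (k - 1)*(k + 2)*(k^2 - 4*k) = (k - 4)*(k - 1)*(k + 2)*(k)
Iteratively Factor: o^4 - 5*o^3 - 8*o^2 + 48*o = (o - 4)*(o^3 - o^2 - 12*o) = (o - 4)*(o + 3)*(o^2 - 4*o) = (o - 4)^2*(o + 3)*(o)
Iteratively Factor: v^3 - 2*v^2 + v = (v - 1)*(v^2 - v) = (v - 1)^2*(v)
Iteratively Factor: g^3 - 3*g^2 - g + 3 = (g + 1)*(g^2 - 4*g + 3) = (g - 1)*(g + 1)*(g - 3)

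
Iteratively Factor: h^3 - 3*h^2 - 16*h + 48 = (h + 4)*(h^2 - 7*h + 12) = (h - 3)*(h + 4)*(h - 4)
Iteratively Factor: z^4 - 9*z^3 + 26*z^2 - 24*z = (z - 2)*(z^3 - 7*z^2 + 12*z) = (z - 4)*(z - 2)*(z^2 - 3*z) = z*(z - 4)*(z - 2)*(z - 3)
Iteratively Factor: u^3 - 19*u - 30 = (u - 5)*(u^2 + 5*u + 6) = (u - 5)*(u + 2)*(u + 3)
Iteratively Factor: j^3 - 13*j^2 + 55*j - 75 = (j - 3)*(j^2 - 10*j + 25) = (j - 5)*(j - 3)*(j - 5)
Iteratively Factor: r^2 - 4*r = (r)*(r - 4)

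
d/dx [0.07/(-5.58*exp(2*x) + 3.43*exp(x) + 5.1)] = (0.7812*exp(x) - 0.2401)*exp(x)/(-5.58*exp(2*x) + 3.43*exp(x) + 5.1)^2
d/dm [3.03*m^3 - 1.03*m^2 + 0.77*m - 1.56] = 9.09*m^2 - 2.06*m + 0.77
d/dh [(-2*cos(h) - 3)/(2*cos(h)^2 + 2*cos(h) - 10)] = (2*sin(h)^2 - 6*cos(h) - 15)*sin(h)/(2*(cos(h)^2 + cos(h) - 5)^2)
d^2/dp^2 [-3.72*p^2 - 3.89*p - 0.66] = -7.44000000000000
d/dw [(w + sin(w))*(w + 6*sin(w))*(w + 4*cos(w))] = -(w + sin(w))*(w + 6*sin(w))*(4*sin(w) - 1) + (w + sin(w))*(w + 4*cos(w))*(6*cos(w) + 1) + (w + 6*sin(w))*(w + 4*cos(w))*(cos(w) + 1)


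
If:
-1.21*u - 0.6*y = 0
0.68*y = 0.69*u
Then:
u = 0.00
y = 0.00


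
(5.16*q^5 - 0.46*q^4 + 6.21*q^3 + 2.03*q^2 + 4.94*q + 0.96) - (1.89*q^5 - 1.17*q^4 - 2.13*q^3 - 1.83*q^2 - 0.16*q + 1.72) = 3.27*q^5 + 0.71*q^4 + 8.34*q^3 + 3.86*q^2 + 5.1*q - 0.76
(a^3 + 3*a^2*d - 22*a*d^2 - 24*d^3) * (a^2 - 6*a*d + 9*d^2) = a^5 - 3*a^4*d - 31*a^3*d^2 + 135*a^2*d^3 - 54*a*d^4 - 216*d^5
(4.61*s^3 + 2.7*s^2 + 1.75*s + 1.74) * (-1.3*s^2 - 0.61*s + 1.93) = -5.993*s^5 - 6.3221*s^4 + 4.9753*s^3 + 1.8815*s^2 + 2.3161*s + 3.3582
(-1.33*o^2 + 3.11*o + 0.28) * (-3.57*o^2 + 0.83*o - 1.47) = 4.7481*o^4 - 12.2066*o^3 + 3.5368*o^2 - 4.3393*o - 0.4116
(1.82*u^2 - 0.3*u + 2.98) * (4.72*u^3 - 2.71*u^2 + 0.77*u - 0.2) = 8.5904*u^5 - 6.3482*u^4 + 16.28*u^3 - 8.6708*u^2 + 2.3546*u - 0.596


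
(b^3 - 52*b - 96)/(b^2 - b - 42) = (b^2 - 6*b - 16)/(b - 7)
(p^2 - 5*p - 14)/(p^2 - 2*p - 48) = (-p^2 + 5*p + 14)/(-p^2 + 2*p + 48)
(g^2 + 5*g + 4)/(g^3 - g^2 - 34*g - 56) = (g + 1)/(g^2 - 5*g - 14)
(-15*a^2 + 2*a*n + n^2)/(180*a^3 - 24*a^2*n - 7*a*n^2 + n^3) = (-3*a + n)/(36*a^2 - 12*a*n + n^2)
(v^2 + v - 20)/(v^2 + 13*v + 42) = (v^2 + v - 20)/(v^2 + 13*v + 42)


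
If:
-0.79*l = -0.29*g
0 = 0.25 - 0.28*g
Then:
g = 0.89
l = 0.33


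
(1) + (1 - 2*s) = 2 - 2*s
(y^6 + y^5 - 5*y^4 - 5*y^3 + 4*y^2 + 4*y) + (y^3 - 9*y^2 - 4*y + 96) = y^6 + y^5 - 5*y^4 - 4*y^3 - 5*y^2 + 96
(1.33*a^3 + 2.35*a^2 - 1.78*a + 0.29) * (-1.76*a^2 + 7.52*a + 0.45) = -2.3408*a^5 + 5.8656*a^4 + 21.4033*a^3 - 12.8385*a^2 + 1.3798*a + 0.1305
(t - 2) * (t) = t^2 - 2*t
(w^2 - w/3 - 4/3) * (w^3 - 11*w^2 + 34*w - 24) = w^5 - 34*w^4/3 + 109*w^3/3 - 62*w^2/3 - 112*w/3 + 32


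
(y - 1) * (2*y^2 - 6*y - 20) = 2*y^3 - 8*y^2 - 14*y + 20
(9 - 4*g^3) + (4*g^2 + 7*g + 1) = -4*g^3 + 4*g^2 + 7*g + 10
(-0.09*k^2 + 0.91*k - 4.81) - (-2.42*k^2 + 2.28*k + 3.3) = 2.33*k^2 - 1.37*k - 8.11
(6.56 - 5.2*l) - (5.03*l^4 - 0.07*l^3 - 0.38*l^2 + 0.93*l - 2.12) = -5.03*l^4 + 0.07*l^3 + 0.38*l^2 - 6.13*l + 8.68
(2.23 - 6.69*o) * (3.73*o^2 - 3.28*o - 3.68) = -24.9537*o^3 + 30.2611*o^2 + 17.3048*o - 8.2064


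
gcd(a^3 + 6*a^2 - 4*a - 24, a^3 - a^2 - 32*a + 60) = a^2 + 4*a - 12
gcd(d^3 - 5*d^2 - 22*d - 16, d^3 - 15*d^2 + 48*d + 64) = d^2 - 7*d - 8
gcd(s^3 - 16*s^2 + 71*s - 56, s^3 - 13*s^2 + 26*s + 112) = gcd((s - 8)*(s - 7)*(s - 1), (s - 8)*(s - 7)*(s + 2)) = s^2 - 15*s + 56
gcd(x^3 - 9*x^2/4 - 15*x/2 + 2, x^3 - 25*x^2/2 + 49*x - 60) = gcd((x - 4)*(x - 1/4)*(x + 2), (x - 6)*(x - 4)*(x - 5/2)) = x - 4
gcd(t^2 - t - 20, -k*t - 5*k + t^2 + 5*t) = 1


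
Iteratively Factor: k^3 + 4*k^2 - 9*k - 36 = (k + 3)*(k^2 + k - 12) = (k - 3)*(k + 3)*(k + 4)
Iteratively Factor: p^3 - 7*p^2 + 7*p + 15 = (p + 1)*(p^2 - 8*p + 15) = (p - 3)*(p + 1)*(p - 5)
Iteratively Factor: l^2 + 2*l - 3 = (l + 3)*(l - 1)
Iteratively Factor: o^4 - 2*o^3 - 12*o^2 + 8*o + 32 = (o + 2)*(o^3 - 4*o^2 - 4*o + 16) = (o - 2)*(o + 2)*(o^2 - 2*o - 8) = (o - 4)*(o - 2)*(o + 2)*(o + 2)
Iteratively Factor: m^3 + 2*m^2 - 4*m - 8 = (m - 2)*(m^2 + 4*m + 4) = (m - 2)*(m + 2)*(m + 2)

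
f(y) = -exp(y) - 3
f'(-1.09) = -0.34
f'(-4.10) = -0.02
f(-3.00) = -3.05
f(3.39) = -32.67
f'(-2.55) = -0.08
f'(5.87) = -354.25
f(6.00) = -406.43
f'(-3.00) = -0.05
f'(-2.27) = -0.10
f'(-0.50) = -0.61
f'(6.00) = -403.43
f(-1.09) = -3.34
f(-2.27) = -3.10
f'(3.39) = -29.67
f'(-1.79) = -0.17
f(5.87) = -357.25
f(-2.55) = -3.08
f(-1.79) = -3.17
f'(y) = -exp(y)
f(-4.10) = -3.02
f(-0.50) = -3.61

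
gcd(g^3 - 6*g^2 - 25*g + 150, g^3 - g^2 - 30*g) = g^2 - g - 30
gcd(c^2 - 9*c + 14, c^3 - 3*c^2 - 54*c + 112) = c - 2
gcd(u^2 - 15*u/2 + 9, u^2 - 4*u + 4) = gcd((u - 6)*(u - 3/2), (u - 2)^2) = 1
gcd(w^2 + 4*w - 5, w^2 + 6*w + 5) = w + 5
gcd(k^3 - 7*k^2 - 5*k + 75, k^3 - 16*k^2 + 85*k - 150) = k^2 - 10*k + 25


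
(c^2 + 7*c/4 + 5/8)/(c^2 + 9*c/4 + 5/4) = (c + 1/2)/(c + 1)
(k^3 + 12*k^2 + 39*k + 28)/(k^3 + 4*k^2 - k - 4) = (k + 7)/(k - 1)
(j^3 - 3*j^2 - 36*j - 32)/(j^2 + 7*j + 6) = (j^2 - 4*j - 32)/(j + 6)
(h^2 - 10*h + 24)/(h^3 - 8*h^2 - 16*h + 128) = (h - 6)/(h^2 - 4*h - 32)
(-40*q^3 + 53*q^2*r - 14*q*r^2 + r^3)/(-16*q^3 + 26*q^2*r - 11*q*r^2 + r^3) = (5*q - r)/(2*q - r)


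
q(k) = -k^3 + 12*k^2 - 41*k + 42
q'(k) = -3*k^2 + 24*k - 41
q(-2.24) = 205.29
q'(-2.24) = -109.81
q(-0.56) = 68.90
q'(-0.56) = -55.38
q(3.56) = 3.01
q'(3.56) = 6.42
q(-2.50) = 235.12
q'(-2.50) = -119.75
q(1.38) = 5.64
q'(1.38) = -13.59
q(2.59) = -1.07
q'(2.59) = 1.04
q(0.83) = 15.67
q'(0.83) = -23.15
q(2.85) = -0.53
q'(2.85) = 3.03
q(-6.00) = 936.00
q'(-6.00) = -293.00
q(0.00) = 42.00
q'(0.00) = -41.00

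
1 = 1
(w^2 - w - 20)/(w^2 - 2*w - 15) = (w + 4)/(w + 3)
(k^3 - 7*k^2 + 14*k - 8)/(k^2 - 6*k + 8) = k - 1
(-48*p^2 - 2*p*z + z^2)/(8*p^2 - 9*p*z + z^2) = (6*p + z)/(-p + z)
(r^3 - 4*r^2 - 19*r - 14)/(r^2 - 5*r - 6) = (r^2 - 5*r - 14)/(r - 6)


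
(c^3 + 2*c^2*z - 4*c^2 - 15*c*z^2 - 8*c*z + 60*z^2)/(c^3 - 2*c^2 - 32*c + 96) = (c^2 + 2*c*z - 15*z^2)/(c^2 + 2*c - 24)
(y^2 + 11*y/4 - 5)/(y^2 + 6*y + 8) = (y - 5/4)/(y + 2)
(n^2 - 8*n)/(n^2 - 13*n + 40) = n/(n - 5)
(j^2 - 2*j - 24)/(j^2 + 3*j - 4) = (j - 6)/(j - 1)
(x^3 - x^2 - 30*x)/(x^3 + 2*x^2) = (x^2 - x - 30)/(x*(x + 2))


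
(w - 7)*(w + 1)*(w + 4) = w^3 - 2*w^2 - 31*w - 28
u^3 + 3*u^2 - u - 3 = (u - 1)*(u + 1)*(u + 3)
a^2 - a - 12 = (a - 4)*(a + 3)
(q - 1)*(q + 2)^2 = q^3 + 3*q^2 - 4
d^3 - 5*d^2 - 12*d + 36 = (d - 6)*(d - 2)*(d + 3)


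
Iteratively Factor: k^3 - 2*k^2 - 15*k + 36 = (k + 4)*(k^2 - 6*k + 9) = (k - 3)*(k + 4)*(k - 3)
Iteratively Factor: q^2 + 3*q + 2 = (q + 1)*(q + 2)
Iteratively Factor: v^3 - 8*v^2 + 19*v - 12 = (v - 3)*(v^2 - 5*v + 4) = (v - 3)*(v - 1)*(v - 4)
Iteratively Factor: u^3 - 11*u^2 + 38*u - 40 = (u - 4)*(u^2 - 7*u + 10) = (u - 5)*(u - 4)*(u - 2)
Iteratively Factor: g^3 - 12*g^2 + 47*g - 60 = (g - 3)*(g^2 - 9*g + 20) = (g - 5)*(g - 3)*(g - 4)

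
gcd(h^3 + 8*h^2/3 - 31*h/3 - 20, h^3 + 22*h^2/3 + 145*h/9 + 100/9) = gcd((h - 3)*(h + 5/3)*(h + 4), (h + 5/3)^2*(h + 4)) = h^2 + 17*h/3 + 20/3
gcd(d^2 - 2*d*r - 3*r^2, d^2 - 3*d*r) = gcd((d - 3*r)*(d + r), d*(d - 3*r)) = -d + 3*r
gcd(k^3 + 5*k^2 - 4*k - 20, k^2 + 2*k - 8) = k - 2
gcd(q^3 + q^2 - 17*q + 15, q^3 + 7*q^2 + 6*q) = 1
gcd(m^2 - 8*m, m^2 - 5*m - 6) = 1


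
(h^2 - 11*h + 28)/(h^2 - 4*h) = (h - 7)/h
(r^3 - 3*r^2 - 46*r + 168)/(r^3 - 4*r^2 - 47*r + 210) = (r - 4)/(r - 5)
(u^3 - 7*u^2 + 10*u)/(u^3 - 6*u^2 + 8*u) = (u - 5)/(u - 4)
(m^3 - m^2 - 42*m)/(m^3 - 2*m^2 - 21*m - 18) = m*(-m^2 + m + 42)/(-m^3 + 2*m^2 + 21*m + 18)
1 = 1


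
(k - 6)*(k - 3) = k^2 - 9*k + 18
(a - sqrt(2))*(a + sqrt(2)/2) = a^2 - sqrt(2)*a/2 - 1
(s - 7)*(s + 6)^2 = s^3 + 5*s^2 - 48*s - 252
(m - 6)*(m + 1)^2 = m^3 - 4*m^2 - 11*m - 6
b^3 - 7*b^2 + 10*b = b*(b - 5)*(b - 2)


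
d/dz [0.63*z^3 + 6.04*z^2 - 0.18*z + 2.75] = 1.89*z^2 + 12.08*z - 0.18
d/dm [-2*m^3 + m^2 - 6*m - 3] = -6*m^2 + 2*m - 6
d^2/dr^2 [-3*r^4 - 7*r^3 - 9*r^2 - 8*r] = -36*r^2 - 42*r - 18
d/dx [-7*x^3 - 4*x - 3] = -21*x^2 - 4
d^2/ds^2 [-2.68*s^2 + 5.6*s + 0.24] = -5.36000000000000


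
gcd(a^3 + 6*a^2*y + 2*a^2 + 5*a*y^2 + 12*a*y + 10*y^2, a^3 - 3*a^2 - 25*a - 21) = 1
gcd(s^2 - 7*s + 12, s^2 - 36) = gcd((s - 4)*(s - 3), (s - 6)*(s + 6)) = 1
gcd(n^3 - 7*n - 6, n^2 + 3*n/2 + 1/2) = n + 1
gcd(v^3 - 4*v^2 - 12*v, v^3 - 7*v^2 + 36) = v^2 - 4*v - 12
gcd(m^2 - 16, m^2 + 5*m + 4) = m + 4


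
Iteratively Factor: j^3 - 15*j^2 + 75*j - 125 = (j - 5)*(j^2 - 10*j + 25) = (j - 5)^2*(j - 5)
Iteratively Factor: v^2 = (v)*(v)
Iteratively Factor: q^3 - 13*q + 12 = (q - 3)*(q^2 + 3*q - 4) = (q - 3)*(q - 1)*(q + 4)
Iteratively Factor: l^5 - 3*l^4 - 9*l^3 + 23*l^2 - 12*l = (l + 3)*(l^4 - 6*l^3 + 9*l^2 - 4*l) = (l - 4)*(l + 3)*(l^3 - 2*l^2 + l) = (l - 4)*(l - 1)*(l + 3)*(l^2 - l) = l*(l - 4)*(l - 1)*(l + 3)*(l - 1)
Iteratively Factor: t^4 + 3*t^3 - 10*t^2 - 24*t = (t + 4)*(t^3 - t^2 - 6*t) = t*(t + 4)*(t^2 - t - 6) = t*(t + 2)*(t + 4)*(t - 3)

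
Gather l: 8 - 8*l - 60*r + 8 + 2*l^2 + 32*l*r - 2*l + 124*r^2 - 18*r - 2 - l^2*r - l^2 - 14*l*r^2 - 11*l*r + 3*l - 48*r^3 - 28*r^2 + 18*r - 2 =l^2*(1 - r) + l*(-14*r^2 + 21*r - 7) - 48*r^3 + 96*r^2 - 60*r + 12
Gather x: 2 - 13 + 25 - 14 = 0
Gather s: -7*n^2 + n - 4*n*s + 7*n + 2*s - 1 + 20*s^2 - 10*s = -7*n^2 + 8*n + 20*s^2 + s*(-4*n - 8) - 1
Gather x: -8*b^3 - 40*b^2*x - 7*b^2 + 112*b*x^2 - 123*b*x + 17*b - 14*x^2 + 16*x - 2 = -8*b^3 - 7*b^2 + 17*b + x^2*(112*b - 14) + x*(-40*b^2 - 123*b + 16) - 2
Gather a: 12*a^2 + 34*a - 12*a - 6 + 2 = 12*a^2 + 22*a - 4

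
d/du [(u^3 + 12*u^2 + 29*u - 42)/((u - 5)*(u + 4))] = (u^4 - 2*u^3 - 101*u^2 - 396*u - 622)/(u^4 - 2*u^3 - 39*u^2 + 40*u + 400)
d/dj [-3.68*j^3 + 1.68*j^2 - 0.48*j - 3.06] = -11.04*j^2 + 3.36*j - 0.48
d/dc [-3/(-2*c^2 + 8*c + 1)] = 12*(2 - c)/(-2*c^2 + 8*c + 1)^2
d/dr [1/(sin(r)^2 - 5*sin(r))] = (5 - 2*sin(r))*cos(r)/((sin(r) - 5)^2*sin(r)^2)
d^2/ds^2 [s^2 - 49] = 2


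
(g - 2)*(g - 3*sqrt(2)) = g^2 - 3*sqrt(2)*g - 2*g + 6*sqrt(2)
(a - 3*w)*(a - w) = a^2 - 4*a*w + 3*w^2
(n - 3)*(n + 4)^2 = n^3 + 5*n^2 - 8*n - 48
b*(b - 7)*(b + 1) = b^3 - 6*b^2 - 7*b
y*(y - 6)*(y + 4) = y^3 - 2*y^2 - 24*y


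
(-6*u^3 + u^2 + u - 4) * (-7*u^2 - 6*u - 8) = 42*u^5 + 29*u^4 + 35*u^3 + 14*u^2 + 16*u + 32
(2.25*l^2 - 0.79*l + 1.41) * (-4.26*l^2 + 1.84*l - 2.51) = -9.585*l^4 + 7.5054*l^3 - 13.1077*l^2 + 4.5773*l - 3.5391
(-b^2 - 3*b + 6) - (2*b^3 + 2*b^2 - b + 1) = -2*b^3 - 3*b^2 - 2*b + 5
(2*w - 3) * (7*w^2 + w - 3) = 14*w^3 - 19*w^2 - 9*w + 9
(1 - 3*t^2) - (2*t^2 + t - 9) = -5*t^2 - t + 10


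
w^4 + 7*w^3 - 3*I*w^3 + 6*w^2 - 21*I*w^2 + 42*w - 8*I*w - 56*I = (w + 7)*(w - 4*I)*(w - I)*(w + 2*I)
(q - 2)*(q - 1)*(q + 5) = q^3 + 2*q^2 - 13*q + 10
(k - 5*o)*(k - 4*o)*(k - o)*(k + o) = k^4 - 9*k^3*o + 19*k^2*o^2 + 9*k*o^3 - 20*o^4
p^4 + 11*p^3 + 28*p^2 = p^2*(p + 4)*(p + 7)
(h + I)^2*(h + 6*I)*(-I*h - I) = -I*h^4 + 8*h^3 - I*h^3 + 8*h^2 + 13*I*h^2 - 6*h + 13*I*h - 6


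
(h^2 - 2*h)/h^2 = (h - 2)/h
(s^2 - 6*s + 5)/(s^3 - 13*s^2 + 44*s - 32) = (s - 5)/(s^2 - 12*s + 32)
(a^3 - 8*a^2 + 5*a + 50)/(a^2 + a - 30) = (a^2 - 3*a - 10)/(a + 6)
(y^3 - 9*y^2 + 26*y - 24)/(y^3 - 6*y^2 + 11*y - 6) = (y - 4)/(y - 1)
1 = 1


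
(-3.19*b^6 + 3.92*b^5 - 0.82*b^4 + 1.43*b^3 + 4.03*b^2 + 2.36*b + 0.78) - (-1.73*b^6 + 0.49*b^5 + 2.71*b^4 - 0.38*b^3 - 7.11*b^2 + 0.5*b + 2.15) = -1.46*b^6 + 3.43*b^5 - 3.53*b^4 + 1.81*b^3 + 11.14*b^2 + 1.86*b - 1.37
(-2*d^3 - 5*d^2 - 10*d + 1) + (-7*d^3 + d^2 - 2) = -9*d^3 - 4*d^2 - 10*d - 1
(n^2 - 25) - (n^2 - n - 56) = n + 31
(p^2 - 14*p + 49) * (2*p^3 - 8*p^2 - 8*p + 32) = 2*p^5 - 36*p^4 + 202*p^3 - 248*p^2 - 840*p + 1568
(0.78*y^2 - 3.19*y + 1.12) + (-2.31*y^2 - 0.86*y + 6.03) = -1.53*y^2 - 4.05*y + 7.15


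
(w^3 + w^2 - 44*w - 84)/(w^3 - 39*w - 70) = (w + 6)/(w + 5)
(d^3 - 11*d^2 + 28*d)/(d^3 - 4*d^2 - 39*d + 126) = d*(d - 4)/(d^2 + 3*d - 18)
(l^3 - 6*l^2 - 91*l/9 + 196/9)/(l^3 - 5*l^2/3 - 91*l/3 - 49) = (l - 4/3)/(l + 3)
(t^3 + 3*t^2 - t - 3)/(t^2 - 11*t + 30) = (t^3 + 3*t^2 - t - 3)/(t^2 - 11*t + 30)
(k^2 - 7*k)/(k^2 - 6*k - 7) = k/(k + 1)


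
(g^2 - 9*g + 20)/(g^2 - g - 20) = (g - 4)/(g + 4)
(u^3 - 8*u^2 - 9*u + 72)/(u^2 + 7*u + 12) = (u^2 - 11*u + 24)/(u + 4)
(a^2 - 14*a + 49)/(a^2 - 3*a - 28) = (a - 7)/(a + 4)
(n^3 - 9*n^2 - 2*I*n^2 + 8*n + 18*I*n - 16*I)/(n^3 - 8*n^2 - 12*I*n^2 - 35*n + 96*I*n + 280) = (n^2 - n*(1 + 2*I) + 2*I)/(n^2 - 12*I*n - 35)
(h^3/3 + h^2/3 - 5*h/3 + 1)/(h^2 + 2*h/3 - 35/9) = 3*(h^3 + h^2 - 5*h + 3)/(9*h^2 + 6*h - 35)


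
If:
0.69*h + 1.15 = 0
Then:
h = -1.67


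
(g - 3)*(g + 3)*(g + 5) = g^3 + 5*g^2 - 9*g - 45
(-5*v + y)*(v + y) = -5*v^2 - 4*v*y + y^2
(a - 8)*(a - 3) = a^2 - 11*a + 24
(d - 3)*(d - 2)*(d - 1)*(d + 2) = d^4 - 4*d^3 - d^2 + 16*d - 12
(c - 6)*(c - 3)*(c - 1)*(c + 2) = c^4 - 8*c^3 + 7*c^2 + 36*c - 36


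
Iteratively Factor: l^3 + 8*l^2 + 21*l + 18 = (l + 2)*(l^2 + 6*l + 9) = (l + 2)*(l + 3)*(l + 3)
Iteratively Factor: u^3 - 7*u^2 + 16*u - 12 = (u - 3)*(u^2 - 4*u + 4) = (u - 3)*(u - 2)*(u - 2)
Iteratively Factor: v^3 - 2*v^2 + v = (v - 1)*(v^2 - v) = (v - 1)^2*(v)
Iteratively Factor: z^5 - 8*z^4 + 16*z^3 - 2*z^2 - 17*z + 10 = (z - 5)*(z^4 - 3*z^3 + z^2 + 3*z - 2) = (z - 5)*(z + 1)*(z^3 - 4*z^2 + 5*z - 2) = (z - 5)*(z - 1)*(z + 1)*(z^2 - 3*z + 2) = (z - 5)*(z - 2)*(z - 1)*(z + 1)*(z - 1)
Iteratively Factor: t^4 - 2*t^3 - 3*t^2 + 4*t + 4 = (t - 2)*(t^3 - 3*t - 2) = (t - 2)*(t + 1)*(t^2 - t - 2) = (t - 2)^2*(t + 1)*(t + 1)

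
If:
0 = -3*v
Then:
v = 0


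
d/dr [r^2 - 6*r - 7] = 2*r - 6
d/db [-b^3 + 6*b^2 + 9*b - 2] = -3*b^2 + 12*b + 9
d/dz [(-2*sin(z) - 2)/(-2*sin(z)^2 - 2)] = (-2*sin(z) + cos(z)^2)*cos(z)/(sin(z)^2 + 1)^2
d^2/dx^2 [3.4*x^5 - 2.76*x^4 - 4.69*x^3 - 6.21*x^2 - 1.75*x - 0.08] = 68.0*x^3 - 33.12*x^2 - 28.14*x - 12.42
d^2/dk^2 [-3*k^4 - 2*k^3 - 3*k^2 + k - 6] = -36*k^2 - 12*k - 6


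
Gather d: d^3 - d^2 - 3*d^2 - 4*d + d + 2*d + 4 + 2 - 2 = d^3 - 4*d^2 - d + 4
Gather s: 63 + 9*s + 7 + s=10*s + 70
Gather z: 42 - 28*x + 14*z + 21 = -28*x + 14*z + 63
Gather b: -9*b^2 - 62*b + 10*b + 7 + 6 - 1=-9*b^2 - 52*b + 12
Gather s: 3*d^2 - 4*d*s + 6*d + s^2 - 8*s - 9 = 3*d^2 + 6*d + s^2 + s*(-4*d - 8) - 9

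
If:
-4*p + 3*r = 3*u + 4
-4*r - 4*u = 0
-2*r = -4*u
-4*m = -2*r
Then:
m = 0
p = -1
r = 0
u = 0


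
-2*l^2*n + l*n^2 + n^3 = n*(-l + n)*(2*l + n)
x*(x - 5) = x^2 - 5*x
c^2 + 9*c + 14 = (c + 2)*(c + 7)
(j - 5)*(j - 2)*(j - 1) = j^3 - 8*j^2 + 17*j - 10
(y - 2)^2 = y^2 - 4*y + 4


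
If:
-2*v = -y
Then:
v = y/2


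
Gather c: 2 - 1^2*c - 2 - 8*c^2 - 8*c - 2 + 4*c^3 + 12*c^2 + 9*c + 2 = 4*c^3 + 4*c^2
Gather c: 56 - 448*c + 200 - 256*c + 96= 352 - 704*c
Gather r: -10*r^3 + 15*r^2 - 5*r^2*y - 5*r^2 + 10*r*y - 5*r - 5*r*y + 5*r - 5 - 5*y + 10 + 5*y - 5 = -10*r^3 + r^2*(10 - 5*y) + 5*r*y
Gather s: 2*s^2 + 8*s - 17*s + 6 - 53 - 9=2*s^2 - 9*s - 56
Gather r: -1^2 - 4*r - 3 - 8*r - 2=-12*r - 6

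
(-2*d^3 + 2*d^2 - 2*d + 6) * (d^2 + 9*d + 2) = -2*d^5 - 16*d^4 + 12*d^3 - 8*d^2 + 50*d + 12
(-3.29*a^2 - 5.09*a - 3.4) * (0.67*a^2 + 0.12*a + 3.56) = -2.2043*a^4 - 3.8051*a^3 - 14.6012*a^2 - 18.5284*a - 12.104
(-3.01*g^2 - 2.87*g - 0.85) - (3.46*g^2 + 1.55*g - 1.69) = -6.47*g^2 - 4.42*g + 0.84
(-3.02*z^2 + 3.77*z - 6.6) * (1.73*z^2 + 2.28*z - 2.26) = -5.2246*z^4 - 0.363499999999999*z^3 + 4.0028*z^2 - 23.5682*z + 14.916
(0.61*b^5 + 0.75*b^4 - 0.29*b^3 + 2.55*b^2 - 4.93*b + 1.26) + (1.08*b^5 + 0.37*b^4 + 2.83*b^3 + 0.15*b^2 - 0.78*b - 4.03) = 1.69*b^5 + 1.12*b^4 + 2.54*b^3 + 2.7*b^2 - 5.71*b - 2.77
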